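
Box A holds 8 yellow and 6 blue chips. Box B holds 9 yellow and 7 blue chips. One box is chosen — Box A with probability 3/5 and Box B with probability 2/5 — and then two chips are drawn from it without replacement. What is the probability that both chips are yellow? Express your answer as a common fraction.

From Box A: P(both yellow) = (8/14)(7/13) = 4/13.
From Box B: P(both yellow) = (9/16)(8/15) = 3/10.
Total probability = (3/5)(4/13) + (2/5)(3/10) = 99/325.

99/325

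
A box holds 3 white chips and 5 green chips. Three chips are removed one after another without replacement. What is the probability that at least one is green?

P(no green) = 3/8 × 2/7 × 1/6 = 6/336 = 1/56.
P(at least one) = 1 − 1/56 = 55/56.

55/56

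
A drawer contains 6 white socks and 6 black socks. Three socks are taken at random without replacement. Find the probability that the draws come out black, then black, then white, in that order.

Each draw changes the counts, so multiply the conditional probabilities along the sequence:
P = 6/12 × 5/11 × 6/10 = 180/1320 = 3/22.

3/22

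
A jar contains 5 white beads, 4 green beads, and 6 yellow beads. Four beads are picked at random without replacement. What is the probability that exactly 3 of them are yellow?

One ordering (yellow drawn first) has probability 6/15 × 5/14 × 4/13 × 9/12 = 1080/32760 = 3/91.
There are C(4,3) = 4 such orderings, each equally likely, so P = 4 × 3/91 = 12/91.

12/91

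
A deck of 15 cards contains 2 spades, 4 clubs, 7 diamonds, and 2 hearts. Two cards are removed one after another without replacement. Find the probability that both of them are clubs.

2/35

P(all clubs) = 4/15 × 3/14 = 12/210 = 2/35.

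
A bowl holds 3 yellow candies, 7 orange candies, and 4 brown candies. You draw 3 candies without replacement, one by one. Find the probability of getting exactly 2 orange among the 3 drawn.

One ordering (orange drawn first) has probability 7/14 × 6/13 × 7/12 = 294/2184 = 7/52.
There are C(3,2) = 3 such orderings, each equally likely, so P = 3 × 7/52 = 21/52.

21/52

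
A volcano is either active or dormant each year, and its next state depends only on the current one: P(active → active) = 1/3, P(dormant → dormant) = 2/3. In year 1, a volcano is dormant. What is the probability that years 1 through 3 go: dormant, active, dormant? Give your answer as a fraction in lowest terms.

2/9

Year 1 is given. For each transition, use the conditional probability from the current state:
P(active | dormant) = 1/3; P(dormant | active) = 2/3.
P = 1/3 × 2/3 = 2/9.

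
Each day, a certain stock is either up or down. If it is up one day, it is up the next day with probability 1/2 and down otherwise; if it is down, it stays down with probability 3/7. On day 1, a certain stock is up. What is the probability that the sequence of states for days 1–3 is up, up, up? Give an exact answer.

1/4

Day 1 is given. For each transition, use the conditional probability from the current state:
P(up | up) = 1/2; P(up | up) = 1/2.
P = 1/2 × 1/2 = 1/4.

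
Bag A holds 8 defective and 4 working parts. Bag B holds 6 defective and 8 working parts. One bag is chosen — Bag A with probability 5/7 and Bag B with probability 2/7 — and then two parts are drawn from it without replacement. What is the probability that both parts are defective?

7360/21021

From Bag A: P(both defective) = (8/12)(7/11) = 14/33.
From Bag B: P(both defective) = (6/14)(5/13) = 15/91.
Total probability = (5/7)(14/33) + (2/7)(15/91) = 7360/21021.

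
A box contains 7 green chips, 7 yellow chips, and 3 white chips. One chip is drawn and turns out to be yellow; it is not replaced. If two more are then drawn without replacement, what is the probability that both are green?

7/40

After the first draw, 7 of the remaining 16 chips are green.
P = 7/16 × 6/15 = 42/240 = 7/40.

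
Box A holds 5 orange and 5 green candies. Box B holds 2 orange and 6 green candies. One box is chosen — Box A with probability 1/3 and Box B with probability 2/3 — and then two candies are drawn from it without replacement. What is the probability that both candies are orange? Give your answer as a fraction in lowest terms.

37/378

From Box A: P(both orange) = (5/10)(4/9) = 2/9.
From Box B: P(both orange) = (2/8)(1/7) = 1/28.
Total probability = (1/3)(2/9) + (2/3)(1/28) = 37/378.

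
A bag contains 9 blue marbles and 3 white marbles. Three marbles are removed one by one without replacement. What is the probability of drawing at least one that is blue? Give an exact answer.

219/220

P(no blue) = 3/12 × 2/11 × 1/10 = 6/1320 = 1/220.
P(at least one) = 1 − 1/220 = 219/220.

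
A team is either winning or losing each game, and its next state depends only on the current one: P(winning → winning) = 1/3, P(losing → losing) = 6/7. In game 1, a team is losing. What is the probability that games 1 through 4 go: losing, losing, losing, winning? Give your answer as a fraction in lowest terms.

Game 1 is given. For each transition, use the conditional probability from the current state:
P(losing | losing) = 6/7; P(losing | losing) = 6/7; P(winning | losing) = 1/7.
P = 6/7 × 6/7 × 1/7 = 36/343.

36/343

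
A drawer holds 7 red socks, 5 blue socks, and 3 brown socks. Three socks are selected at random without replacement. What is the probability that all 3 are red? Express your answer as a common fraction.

1/13

P = 7/15 × 6/14 × 5/13 = 210/2730 = 1/13.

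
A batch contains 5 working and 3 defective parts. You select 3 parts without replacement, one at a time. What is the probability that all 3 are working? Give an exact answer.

P(every draw is working) = 5/8 × 4/7 × 3/6 = 60/336 = 5/28.

5/28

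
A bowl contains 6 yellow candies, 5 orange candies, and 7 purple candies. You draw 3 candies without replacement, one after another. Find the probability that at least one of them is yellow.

149/204

P(no yellow) = 12/18 × 11/17 × 10/16 = 1320/4896 = 55/204.
P(at least one) = 1 − 55/204 = 149/204.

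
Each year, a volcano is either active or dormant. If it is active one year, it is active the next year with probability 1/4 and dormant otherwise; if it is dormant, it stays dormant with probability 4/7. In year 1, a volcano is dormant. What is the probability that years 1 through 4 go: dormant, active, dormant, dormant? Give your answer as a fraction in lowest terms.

Year 1 is given. For each transition, use the conditional probability from the current state:
P(active | dormant) = 3/7; P(dormant | active) = 3/4; P(dormant | dormant) = 4/7.
P = 3/7 × 3/4 × 4/7 = 36/196 = 9/49.

9/49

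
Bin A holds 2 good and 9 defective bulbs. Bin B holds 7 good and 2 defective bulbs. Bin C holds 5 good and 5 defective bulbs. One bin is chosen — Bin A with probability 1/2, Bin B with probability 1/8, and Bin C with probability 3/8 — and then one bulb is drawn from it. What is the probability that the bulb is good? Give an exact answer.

From Bin A: P(good) = 2/11.
From Bin B: P(good) = 7/9.
From Bin C: P(good) = 5/10.
Total probability = (1/2)(2/11) + (1/8)(7/9) + (3/8)(5/10) = 595/1584.

595/1584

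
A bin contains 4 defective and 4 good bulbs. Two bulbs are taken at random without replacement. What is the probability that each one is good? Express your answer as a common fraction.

P(all good) = 4/8 × 3/7 = 12/56 = 3/14.

3/14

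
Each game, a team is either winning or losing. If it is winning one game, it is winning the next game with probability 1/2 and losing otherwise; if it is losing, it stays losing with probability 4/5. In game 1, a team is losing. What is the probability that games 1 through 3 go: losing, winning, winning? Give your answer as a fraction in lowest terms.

Game 1 is given. For each transition, use the conditional probability from the current state:
P(winning | losing) = 1/5; P(winning | winning) = 1/2.
P = 1/5 × 1/2 = 1/10.

1/10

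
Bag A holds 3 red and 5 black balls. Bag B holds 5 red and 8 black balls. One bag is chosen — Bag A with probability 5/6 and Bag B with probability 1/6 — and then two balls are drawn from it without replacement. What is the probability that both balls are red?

725/6552

From Bag A: P(both red) = (3/8)(2/7) = 3/28.
From Bag B: P(both red) = (5/13)(4/12) = 5/39.
Total probability = (5/6)(3/28) + (1/6)(5/39) = 725/6552.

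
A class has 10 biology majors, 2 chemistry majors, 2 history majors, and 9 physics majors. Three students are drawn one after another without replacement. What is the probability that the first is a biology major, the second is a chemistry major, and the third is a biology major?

30/1771

Multiply the probability of each draw given the previous ones:
P = 10/23 × 2/22 × 9/21 = 180/10626 = 30/1771.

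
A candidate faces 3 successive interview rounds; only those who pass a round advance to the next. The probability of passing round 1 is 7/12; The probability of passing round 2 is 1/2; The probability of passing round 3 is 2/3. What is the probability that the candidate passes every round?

7/36

Each stage is reached only if all earlier stages succeed, so
P = 7/12 × 1/2 × 2/3 = 14/72 = 7/36.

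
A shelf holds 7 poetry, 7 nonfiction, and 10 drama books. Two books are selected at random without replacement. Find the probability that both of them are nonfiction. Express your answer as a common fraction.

7/92

P = 7/24 × 6/23 = 42/552 = 7/92.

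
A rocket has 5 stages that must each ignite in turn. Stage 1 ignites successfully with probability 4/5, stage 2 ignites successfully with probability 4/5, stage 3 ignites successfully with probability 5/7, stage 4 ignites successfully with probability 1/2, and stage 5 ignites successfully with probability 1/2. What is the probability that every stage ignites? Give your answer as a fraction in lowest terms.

4/35

The events are sequential, so multiply the conditional probabilities:
P = 4/5 × 4/5 × 5/7 × 1/2 × 1/2 = 80/700 = 4/35.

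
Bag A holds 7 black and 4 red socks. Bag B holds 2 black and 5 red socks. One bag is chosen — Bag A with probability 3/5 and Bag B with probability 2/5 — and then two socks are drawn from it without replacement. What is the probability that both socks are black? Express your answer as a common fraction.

From Bag A: P(both black) = (7/11)(6/10) = 21/55.
From Bag B: P(both black) = (2/7)(1/6) = 1/21.
Total probability = (3/5)(21/55) + (2/5)(1/21) = 1433/5775.

1433/5775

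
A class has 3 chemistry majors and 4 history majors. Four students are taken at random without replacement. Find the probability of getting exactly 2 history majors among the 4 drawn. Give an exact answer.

18/35

One ordering (history majors drawn first) has probability 4/7 × 3/6 × 3/5 × 2/4 = 72/840 = 3/35.
There are C(4,2) = 6 such orderings, each equally likely, so P = 6 × 3/35 = 18/35.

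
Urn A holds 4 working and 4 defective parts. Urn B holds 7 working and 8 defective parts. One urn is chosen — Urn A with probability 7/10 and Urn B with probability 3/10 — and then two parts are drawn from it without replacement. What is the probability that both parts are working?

21/100

From Urn A: P(both working) = (4/8)(3/7) = 3/14.
From Urn B: P(both working) = (7/15)(6/14) = 1/5.
Total probability = (7/10)(3/14) + (3/10)(1/5) = 21/100.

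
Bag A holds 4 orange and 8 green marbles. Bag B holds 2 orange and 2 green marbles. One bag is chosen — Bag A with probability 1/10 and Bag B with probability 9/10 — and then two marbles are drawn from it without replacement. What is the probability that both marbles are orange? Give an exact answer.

7/44

From Bag A: P(both orange) = (4/12)(3/11) = 1/11.
From Bag B: P(both orange) = (2/4)(1/3) = 1/6.
Total probability = (1/10)(1/11) + (9/10)(1/6) = 7/44.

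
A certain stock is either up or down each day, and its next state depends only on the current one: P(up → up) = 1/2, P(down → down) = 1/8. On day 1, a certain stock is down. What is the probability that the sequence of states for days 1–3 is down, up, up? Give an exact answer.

Day 1 is given. For each transition, use the conditional probability from the current state:
P(up | down) = 7/8; P(up | up) = 1/2.
P = 7/8 × 1/2 = 7/16.

7/16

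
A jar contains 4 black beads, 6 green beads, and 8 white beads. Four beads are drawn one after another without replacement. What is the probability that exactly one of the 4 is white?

One ordering (white drawn first) has probability 8/18 × 10/17 × 9/16 × 8/15 = 5760/73440 = 4/51.
There are C(4,1) = 4 such orderings, each equally likely, so P = 4 × 4/51 = 16/51.

16/51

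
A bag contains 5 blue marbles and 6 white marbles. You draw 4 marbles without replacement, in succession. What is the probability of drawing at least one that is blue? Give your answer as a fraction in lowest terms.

21/22

P(no blue) = 6/11 × 5/10 × 4/9 × 3/8 = 360/7920 = 1/22.
P(at least one) = 1 − 1/22 = 21/22.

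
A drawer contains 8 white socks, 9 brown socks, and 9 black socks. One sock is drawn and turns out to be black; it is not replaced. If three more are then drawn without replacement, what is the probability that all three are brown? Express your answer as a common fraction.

After the first draw, 9 of the remaining 25 socks are brown.
P = 9/25 × 8/24 × 7/23 = 504/13800 = 21/575.

21/575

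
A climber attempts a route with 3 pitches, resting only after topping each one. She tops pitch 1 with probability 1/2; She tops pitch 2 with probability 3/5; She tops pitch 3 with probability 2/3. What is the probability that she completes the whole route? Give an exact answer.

Each stage is reached only if all earlier stages succeed, so
P = 1/2 × 3/5 × 2/3 = 6/30 = 1/5.

1/5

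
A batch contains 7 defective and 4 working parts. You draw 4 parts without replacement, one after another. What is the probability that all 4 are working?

P(every draw is working) = 4/11 × 3/10 × 2/9 × 1/8 = 24/7920 = 1/330.

1/330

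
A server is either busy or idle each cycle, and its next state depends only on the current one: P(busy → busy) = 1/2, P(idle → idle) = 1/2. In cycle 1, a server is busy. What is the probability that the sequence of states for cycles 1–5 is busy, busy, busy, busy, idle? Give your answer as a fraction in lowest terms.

1/16

Cycle 1 is given. For each transition, use the conditional probability from the current state:
P(busy | busy) = 1/2; P(busy | busy) = 1/2; P(busy | busy) = 1/2; P(idle | busy) = 1/2.
P = 1/2 × 1/2 × 1/2 × 1/2 = 1/16.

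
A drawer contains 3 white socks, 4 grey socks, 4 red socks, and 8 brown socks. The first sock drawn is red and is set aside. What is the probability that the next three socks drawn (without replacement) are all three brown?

With the first sock removed, 8 brown remain out of 18.
P = 8/18 × 7/17 × 6/16 = 336/4896 = 7/102.

7/102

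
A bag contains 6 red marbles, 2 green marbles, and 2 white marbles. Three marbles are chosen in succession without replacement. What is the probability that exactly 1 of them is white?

7/15

One ordering (white drawn first) has probability 2/10 × 8/9 × 7/8 = 112/720 = 7/45.
There are C(3,1) = 3 such orderings, each equally likely, so P = 3 × 7/45 = 7/15.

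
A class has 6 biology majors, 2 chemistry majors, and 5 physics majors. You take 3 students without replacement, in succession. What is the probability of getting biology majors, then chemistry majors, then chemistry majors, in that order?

Chain rule:
P = 6/13 × 2/12 × 1/11 = 12/1716 = 1/143.

1/143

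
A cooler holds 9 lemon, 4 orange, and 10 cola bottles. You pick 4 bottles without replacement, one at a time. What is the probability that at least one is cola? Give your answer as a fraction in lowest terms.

P(no cola) = 13/23 × 12/22 × 11/21 × 10/20 = 17160/212520 = 13/161.
P(at least one) = 1 − 13/161 = 148/161.

148/161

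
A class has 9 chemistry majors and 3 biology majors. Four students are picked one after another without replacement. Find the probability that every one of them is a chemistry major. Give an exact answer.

P = 9/12 × 8/11 × 7/10 × 6/9 = 3024/11880 = 14/55.

14/55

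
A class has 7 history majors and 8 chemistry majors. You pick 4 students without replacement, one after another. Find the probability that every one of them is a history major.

P = 7/15 × 6/14 × 5/13 × 4/12 = 840/32760 = 1/39.

1/39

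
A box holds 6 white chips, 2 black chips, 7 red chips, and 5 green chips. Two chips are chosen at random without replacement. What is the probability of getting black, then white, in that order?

Chain rule:
P = 2/20 × 6/19 = 12/380 = 3/95.

3/95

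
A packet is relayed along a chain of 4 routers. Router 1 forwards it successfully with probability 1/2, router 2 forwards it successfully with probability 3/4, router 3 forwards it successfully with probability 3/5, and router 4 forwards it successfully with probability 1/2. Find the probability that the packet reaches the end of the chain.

9/80

Each stage is reached only if all earlier stages succeed, so
P = 1/2 × 3/4 × 3/5 × 1/2 = 9/80.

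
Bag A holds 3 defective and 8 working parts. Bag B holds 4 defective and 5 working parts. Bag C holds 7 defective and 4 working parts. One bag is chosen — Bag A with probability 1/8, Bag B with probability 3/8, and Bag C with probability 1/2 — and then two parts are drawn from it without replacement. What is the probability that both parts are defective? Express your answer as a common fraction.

229/880

From Bag A: P(both defective) = (3/11)(2/10) = 3/55.
From Bag B: P(both defective) = (4/9)(3/8) = 1/6.
From Bag C: P(both defective) = (7/11)(6/10) = 21/55.
Total probability = (1/8)(3/55) + (3/8)(1/6) + (1/2)(21/55) = 229/880.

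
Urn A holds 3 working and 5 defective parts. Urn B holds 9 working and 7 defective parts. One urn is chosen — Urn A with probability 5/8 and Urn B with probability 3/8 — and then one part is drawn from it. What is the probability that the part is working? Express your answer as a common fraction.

From Urn A: P(working) = 3/8.
From Urn B: P(working) = 9/16.
Total probability = (5/8)(3/8) + (3/8)(9/16) = 57/128.

57/128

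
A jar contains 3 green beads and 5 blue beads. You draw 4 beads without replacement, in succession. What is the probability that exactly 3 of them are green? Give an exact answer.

One ordering (green drawn first) has probability 3/8 × 2/7 × 1/6 × 5/5 = 30/1680 = 1/56.
There are C(4,3) = 4 such orderings, each equally likely, so P = 4 × 1/56 = 1/14.

1/14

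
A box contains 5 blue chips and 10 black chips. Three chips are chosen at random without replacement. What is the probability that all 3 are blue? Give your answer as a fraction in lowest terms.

P(all blue) = 5/15 × 4/14 × 3/13 = 60/2730 = 2/91.

2/91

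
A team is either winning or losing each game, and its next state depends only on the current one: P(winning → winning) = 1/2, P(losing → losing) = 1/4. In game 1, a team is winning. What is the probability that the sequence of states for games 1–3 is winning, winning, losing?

Game 1 is given. For each transition, use the conditional probability from the current state:
P(winning | winning) = 1/2; P(losing | winning) = 1/2.
P = 1/2 × 1/2 = 1/4.

1/4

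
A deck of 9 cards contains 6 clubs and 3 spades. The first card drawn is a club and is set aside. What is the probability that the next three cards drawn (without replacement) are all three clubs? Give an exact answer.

5/28

After the first draw, 5 of the remaining 8 cards are clubs.
P = 5/8 × 4/7 × 3/6 = 60/336 = 5/28.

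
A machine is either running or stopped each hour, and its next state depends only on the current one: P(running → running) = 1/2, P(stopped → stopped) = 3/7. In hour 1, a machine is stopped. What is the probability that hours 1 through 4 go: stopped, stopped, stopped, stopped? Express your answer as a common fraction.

Hour 1 is given. For each transition, use the conditional probability from the current state:
P(stopped | stopped) = 3/7; P(stopped | stopped) = 3/7; P(stopped | stopped) = 3/7.
P = 3/7 × 3/7 × 3/7 = 27/343.

27/343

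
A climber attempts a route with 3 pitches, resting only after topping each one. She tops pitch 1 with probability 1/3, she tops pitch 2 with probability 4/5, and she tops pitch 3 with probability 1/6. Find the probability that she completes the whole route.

2/45

The events are sequential, so multiply the conditional probabilities:
P = 1/3 × 4/5 × 1/6 = 4/90 = 2/45.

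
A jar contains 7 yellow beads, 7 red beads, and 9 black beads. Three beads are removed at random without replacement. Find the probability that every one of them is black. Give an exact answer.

12/253

P = 9/23 × 8/22 × 7/21 = 504/10626 = 12/253.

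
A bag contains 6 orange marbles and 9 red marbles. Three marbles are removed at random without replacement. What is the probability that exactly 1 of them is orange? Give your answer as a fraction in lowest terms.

One ordering (orange drawn first) has probability 6/15 × 9/14 × 8/13 = 432/2730 = 72/455.
There are C(3,1) = 3 such orderings, each equally likely, so P = 3 × 72/455 = 216/455.

216/455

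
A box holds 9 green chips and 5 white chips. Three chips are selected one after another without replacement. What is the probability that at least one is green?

177/182

P(no green) = 5/14 × 4/13 × 3/12 = 60/2184 = 5/182.
P(at least one) = 1 − 5/182 = 177/182.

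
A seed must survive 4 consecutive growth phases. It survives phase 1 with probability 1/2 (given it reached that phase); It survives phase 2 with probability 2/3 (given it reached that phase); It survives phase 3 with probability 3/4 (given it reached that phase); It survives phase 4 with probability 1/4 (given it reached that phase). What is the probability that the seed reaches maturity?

The events are sequential, so multiply the conditional probabilities:
P = 1/2 × 2/3 × 3/4 × 1/4 = 6/96 = 1/16.

1/16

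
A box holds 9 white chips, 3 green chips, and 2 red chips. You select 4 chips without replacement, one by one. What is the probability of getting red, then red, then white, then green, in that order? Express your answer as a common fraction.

Each draw changes the counts, so multiply the conditional probabilities along the sequence:
P = 2/14 × 1/13 × 9/12 × 3/11 = 54/24024 = 9/4004.

9/4004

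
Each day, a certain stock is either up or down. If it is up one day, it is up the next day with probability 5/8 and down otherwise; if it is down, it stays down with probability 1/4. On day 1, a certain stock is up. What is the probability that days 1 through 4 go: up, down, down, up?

9/128

Day 1 is given. For each transition, use the conditional probability from the current state:
P(down | up) = 3/8; P(down | down) = 1/4; P(up | down) = 3/4.
P = 3/8 × 1/4 × 3/4 = 9/128.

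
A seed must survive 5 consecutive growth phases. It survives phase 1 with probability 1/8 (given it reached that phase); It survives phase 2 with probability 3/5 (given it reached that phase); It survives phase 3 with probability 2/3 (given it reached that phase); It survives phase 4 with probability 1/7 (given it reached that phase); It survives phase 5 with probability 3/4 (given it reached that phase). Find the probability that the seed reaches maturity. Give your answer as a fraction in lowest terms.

3/560

The events are sequential, so multiply the conditional probabilities:
P = 1/8 × 3/5 × 2/3 × 1/7 × 3/4 = 18/3360 = 3/560.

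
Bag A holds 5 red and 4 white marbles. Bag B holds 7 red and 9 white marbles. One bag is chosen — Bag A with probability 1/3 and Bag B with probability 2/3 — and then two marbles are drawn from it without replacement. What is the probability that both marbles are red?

From Bag A: P(both red) = (5/9)(4/8) = 5/18.
From Bag B: P(both red) = (7/16)(6/15) = 7/40.
Total probability = (1/3)(5/18) + (2/3)(7/40) = 113/540.

113/540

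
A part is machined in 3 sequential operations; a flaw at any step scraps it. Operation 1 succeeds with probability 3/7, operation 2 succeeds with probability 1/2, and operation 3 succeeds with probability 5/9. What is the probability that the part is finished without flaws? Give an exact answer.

5/42

Multiplying along the chain,
P = 3/7 × 1/2 × 5/9 = 15/126 = 5/42.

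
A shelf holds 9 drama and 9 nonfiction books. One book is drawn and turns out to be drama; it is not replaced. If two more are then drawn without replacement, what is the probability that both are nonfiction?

9/34

After the first draw, 9 of the remaining 17 books are nonfiction.
P = 9/17 × 8/16 = 72/272 = 9/34.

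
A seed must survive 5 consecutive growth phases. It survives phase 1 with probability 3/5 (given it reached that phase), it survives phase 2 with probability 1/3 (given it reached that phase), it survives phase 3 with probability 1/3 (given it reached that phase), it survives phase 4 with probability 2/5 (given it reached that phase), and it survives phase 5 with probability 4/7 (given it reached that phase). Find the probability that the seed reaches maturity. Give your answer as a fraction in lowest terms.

8/525

Multiplying along the chain,
P = 3/5 × 1/3 × 1/3 × 2/5 × 4/7 = 24/1575 = 8/525.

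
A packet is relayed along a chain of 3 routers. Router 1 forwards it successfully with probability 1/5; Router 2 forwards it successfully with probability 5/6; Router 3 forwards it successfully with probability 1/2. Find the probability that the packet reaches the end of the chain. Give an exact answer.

The events are sequential, so multiply the conditional probabilities:
P = 1/5 × 5/6 × 1/2 = 5/60 = 1/12.

1/12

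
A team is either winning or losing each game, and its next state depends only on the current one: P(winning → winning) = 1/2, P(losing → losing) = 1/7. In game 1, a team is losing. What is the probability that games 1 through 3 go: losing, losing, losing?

1/49

Game 1 is given. For each transition, use the conditional probability from the current state:
P(losing | losing) = 1/7; P(losing | losing) = 1/7.
P = 1/7 × 1/7 = 1/49.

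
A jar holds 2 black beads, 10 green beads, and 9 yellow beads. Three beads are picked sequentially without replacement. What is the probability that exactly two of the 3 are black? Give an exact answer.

One ordering (black drawn first) has probability 2/21 × 1/20 × 19/19 = 38/7980 = 1/210.
There are C(3,2) = 3 such orderings, each equally likely, so P = 3 × 1/210 = 1/70.

1/70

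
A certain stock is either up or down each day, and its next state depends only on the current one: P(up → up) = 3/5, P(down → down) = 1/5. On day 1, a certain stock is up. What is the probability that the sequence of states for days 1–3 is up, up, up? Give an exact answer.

Day 1 is given. For each transition, use the conditional probability from the current state:
P(up | up) = 3/5; P(up | up) = 3/5.
P = 3/5 × 3/5 = 9/25.

9/25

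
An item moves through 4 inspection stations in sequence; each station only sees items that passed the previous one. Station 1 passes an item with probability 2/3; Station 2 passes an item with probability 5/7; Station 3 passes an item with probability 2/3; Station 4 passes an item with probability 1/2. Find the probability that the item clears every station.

Multiplying along the chain,
P = 2/3 × 5/7 × 2/3 × 1/2 = 20/126 = 10/63.

10/63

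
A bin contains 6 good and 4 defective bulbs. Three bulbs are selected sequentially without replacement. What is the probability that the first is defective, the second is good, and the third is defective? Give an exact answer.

1/10

Chain rule:
P = 4/10 × 6/9 × 3/8 = 72/720 = 1/10.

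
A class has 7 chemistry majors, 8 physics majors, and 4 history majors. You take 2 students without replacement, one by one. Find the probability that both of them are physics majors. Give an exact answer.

28/171

P = 8/19 × 7/18 = 56/342 = 28/171.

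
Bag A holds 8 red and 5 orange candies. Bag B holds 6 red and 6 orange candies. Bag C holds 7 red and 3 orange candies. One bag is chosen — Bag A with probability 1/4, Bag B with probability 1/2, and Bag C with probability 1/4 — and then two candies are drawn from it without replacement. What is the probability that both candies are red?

1373/4290

From Bag A: P(both red) = (8/13)(7/12) = 14/39.
From Bag B: P(both red) = (6/12)(5/11) = 5/22.
From Bag C: P(both red) = (7/10)(6/9) = 7/15.
Total probability = (1/4)(14/39) + (1/2)(5/22) + (1/4)(7/15) = 1373/4290.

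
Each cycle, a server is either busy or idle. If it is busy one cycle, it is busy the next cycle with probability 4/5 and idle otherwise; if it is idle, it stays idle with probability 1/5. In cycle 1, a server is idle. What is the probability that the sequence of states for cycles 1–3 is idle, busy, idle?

4/25

Cycle 1 is given. For each transition, use the conditional probability from the current state:
P(busy | idle) = 4/5; P(idle | busy) = 1/5.
P = 4/5 × 1/5 = 4/25.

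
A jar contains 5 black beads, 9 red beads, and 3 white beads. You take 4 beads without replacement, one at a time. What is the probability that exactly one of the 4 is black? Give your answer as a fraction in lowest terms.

55/119

One ordering (black drawn first) has probability 5/17 × 12/16 × 11/15 × 10/14 = 6600/57120 = 55/476.
There are C(4,1) = 4 such orderings, each equally likely, so P = 4 × 55/476 = 55/119.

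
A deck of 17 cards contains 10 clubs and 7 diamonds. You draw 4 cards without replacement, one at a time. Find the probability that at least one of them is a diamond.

31/34

P(no diamonds) = 10/17 × 9/16 × 8/15 × 7/14 = 5040/57120 = 3/34.
P(at least one) = 1 − 3/34 = 31/34.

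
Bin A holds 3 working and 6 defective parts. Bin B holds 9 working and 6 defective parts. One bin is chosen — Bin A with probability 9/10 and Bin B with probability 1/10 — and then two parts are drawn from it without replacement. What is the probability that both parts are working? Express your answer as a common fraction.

From Bin A: P(both working) = (3/9)(2/8) = 1/12.
From Bin B: P(both working) = (9/15)(8/14) = 12/35.
Total probability = (9/10)(1/12) + (1/10)(12/35) = 153/1400.

153/1400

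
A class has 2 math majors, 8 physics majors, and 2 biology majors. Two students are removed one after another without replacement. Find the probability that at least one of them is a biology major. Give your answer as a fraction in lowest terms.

P(no biology majors) = 10/12 × 9/11 = 90/132 = 15/22.
P(at least one) = 1 − 15/22 = 7/22.

7/22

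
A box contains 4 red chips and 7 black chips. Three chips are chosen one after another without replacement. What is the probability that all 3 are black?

7/33

P(every draw is black) = 7/11 × 6/10 × 5/9 = 210/990 = 7/33.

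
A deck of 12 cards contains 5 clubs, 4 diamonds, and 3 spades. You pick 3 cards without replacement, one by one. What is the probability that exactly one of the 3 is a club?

21/44

One ordering (a club drawn first) has probability 5/12 × 7/11 × 6/10 = 210/1320 = 7/44.
There are C(3,1) = 3 such orderings, each equally likely, so P = 3 × 7/44 = 21/44.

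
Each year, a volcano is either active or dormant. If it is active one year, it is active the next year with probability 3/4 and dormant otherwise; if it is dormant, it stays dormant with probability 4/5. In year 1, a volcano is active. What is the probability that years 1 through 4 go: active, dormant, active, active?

3/80

Year 1 is given. For each transition, use the conditional probability from the current state:
P(dormant | active) = 1/4; P(active | dormant) = 1/5; P(active | active) = 3/4.
P = 1/4 × 1/5 × 3/4 = 3/80.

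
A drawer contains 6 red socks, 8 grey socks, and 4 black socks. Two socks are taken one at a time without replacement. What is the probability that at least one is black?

P(no black) = 14/18 × 13/17 = 182/306 = 91/153.
P(at least one) = 1 − 91/153 = 62/153.

62/153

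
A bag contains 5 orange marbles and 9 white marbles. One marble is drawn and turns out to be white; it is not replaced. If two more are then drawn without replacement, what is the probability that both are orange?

5/39

With the first marble removed, 5 orange remain out of 13.
P = 5/13 × 4/12 = 20/156 = 5/39.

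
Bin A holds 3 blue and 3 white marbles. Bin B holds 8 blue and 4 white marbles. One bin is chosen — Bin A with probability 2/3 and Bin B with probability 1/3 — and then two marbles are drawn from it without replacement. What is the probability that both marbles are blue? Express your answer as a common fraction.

From Bin A: P(both blue) = (3/6)(2/5) = 1/5.
From Bin B: P(both blue) = (8/12)(7/11) = 14/33.
Total probability = (2/3)(1/5) + (1/3)(14/33) = 136/495.

136/495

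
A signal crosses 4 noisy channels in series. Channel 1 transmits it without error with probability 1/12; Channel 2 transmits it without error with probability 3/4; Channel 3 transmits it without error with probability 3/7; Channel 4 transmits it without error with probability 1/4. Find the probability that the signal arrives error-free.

The events are sequential, so multiply the conditional probabilities:
P = 1/12 × 3/4 × 3/7 × 1/4 = 9/1344 = 3/448.

3/448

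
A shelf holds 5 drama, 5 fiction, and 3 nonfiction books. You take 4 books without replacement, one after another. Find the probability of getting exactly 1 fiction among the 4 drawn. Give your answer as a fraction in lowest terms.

One ordering (fiction drawn first) has probability 5/13 × 8/12 × 7/11 × 6/10 = 1680/17160 = 14/143.
There are C(4,1) = 4 such orderings, each equally likely, so P = 4 × 14/143 = 56/143.

56/143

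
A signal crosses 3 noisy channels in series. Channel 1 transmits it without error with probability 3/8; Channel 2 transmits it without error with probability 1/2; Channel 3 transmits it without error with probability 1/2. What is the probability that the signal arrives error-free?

3/32

The events are sequential, so multiply the conditional probabilities:
P = 3/8 × 1/2 × 1/2 = 3/32.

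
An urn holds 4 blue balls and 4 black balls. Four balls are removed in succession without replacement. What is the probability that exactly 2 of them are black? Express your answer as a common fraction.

One ordering (black drawn first) has probability 4/8 × 3/7 × 4/6 × 3/5 = 144/1680 = 3/35.
There are C(4,2) = 6 such orderings, each equally likely, so P = 6 × 3/35 = 18/35.

18/35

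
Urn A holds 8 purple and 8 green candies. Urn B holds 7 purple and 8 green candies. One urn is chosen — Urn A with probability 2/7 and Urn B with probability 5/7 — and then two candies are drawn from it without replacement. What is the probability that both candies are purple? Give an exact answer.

22/105

From Urn A: P(both purple) = (8/16)(7/15) = 7/30.
From Urn B: P(both purple) = (7/15)(6/14) = 1/5.
Total probability = (2/7)(7/30) + (5/7)(1/5) = 22/105.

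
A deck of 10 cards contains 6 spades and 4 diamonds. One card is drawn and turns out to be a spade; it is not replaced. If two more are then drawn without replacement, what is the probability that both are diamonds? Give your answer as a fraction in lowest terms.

1/6

After the first draw, 4 of the remaining 9 cards are diamonds.
P = 4/9 × 3/8 = 12/72 = 1/6.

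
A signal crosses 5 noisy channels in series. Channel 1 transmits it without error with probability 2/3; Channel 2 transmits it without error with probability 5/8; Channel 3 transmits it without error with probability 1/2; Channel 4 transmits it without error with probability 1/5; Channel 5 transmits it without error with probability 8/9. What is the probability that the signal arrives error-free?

Multiplying along the chain,
P = 2/3 × 5/8 × 1/2 × 1/5 × 8/9 = 80/2160 = 1/27.

1/27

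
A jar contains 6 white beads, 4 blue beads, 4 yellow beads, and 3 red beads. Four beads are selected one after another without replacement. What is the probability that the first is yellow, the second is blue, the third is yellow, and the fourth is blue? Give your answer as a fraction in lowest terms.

Chain rule:
P = 4/17 × 4/16 × 3/15 × 3/14 = 144/57120 = 3/1190.

3/1190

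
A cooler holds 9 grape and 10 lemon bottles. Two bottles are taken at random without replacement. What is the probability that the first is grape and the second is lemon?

Chain rule:
P = 9/19 × 10/18 = 90/342 = 5/19.

5/19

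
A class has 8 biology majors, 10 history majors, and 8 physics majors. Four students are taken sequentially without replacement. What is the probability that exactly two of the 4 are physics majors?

2142/7475

One ordering (physics majors drawn first) has probability 8/26 × 7/25 × 18/24 × 17/23 = 17136/358800 = 357/7475.
There are C(4,2) = 6 such orderings, each equally likely, so P = 6 × 357/7475 = 2142/7475.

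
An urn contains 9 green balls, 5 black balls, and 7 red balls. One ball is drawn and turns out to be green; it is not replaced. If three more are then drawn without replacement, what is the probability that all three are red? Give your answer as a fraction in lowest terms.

After the first draw, 7 of the remaining 20 balls are red.
P = 7/20 × 6/19 × 5/18 = 210/6840 = 7/228.

7/228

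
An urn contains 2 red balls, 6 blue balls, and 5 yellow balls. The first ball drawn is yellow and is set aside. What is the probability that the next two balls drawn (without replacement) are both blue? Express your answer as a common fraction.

After the first draw, 6 of the remaining 12 balls are blue.
P = 6/12 × 5/11 = 30/132 = 5/22.

5/22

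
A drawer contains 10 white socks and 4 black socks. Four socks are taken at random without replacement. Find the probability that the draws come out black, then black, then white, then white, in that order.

45/1001

Each draw changes the counts, so multiply the conditional probabilities along the sequence:
P = 4/14 × 3/13 × 10/12 × 9/11 = 1080/24024 = 45/1001.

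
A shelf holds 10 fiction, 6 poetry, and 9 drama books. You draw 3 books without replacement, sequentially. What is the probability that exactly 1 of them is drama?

One ordering (drama drawn first) has probability 9/25 × 16/24 × 15/23 = 2160/13800 = 18/115.
There are C(3,1) = 3 such orderings, each equally likely, so P = 3 × 18/115 = 54/115.

54/115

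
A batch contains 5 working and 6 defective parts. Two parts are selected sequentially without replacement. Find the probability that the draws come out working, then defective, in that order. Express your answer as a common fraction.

Each draw changes the counts, so multiply the conditional probabilities along the sequence:
P = 5/11 × 6/10 = 30/110 = 3/11.

3/11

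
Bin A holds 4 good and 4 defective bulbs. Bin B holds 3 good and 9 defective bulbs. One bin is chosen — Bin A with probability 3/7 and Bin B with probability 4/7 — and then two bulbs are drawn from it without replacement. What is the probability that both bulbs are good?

127/1078

From Bin A: P(both good) = (4/8)(3/7) = 3/14.
From Bin B: P(both good) = (3/12)(2/11) = 1/22.
Total probability = (3/7)(3/14) + (4/7)(1/22) = 127/1078.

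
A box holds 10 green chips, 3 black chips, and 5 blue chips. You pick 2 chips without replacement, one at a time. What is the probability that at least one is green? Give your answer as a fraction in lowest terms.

125/153

P(no green) = 8/18 × 7/17 = 56/306 = 28/153.
P(at least one) = 1 − 28/153 = 125/153.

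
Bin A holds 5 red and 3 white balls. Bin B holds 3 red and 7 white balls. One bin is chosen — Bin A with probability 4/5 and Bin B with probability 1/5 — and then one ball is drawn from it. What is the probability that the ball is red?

14/25

From Bin A: P(red) = 5/8.
From Bin B: P(red) = 3/10.
Total probability = (4/5)(5/8) + (1/5)(3/10) = 14/25.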